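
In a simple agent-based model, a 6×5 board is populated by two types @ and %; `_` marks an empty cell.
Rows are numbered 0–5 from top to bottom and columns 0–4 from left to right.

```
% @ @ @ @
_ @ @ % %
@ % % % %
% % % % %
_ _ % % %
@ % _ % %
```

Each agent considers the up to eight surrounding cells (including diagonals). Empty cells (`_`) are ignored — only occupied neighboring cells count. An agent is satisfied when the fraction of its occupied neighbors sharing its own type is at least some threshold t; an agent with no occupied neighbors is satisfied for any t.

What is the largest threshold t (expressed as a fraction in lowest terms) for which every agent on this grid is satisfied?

0/1

Row 0: (0,0)% 0/2 · (0,1)@ 3/4 · (0,2)@ 4/5 · (0,3)@ 3/5 · (0,4)@ 1/3
Row 1: (1,1)@ 4/7 · (1,2)@ 4/8 · (1,3)% 4/8 · (1,4)% 3/5
Row 2: (2,0)@ 1/4 · (2,1)% 4/7 · (2,2)% 6/8 · (2,3)% 7/8 · (2,4)% 5/5
Row 3: (3,0)% 2/3 · (3,1)% 5/6 · (3,2)% 7/7 · (3,3)% 8/8 · (3,4)% 5/5
Row 4: (4,2)% 6/6 · (4,3)% 7/7 · (4,4)% 5/5
Row 5: (5,0)@ 0/1 · (5,1)% 1/2 · (5,3)% 4/4 · (5,4)% 3/3
The smallest same-type fraction is 0/2 at (0,0), which reduces to 0/1. Any threshold above that leaves this agent unsatisfied.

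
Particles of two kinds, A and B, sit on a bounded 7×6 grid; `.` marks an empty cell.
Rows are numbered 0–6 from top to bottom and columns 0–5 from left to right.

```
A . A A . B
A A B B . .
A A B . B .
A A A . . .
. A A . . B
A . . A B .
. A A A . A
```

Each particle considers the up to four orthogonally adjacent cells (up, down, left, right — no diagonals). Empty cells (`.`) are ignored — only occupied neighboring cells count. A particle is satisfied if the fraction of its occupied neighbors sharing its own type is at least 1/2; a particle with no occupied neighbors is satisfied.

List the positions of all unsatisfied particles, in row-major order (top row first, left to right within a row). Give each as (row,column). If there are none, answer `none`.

(0,0)A 1/1 ✓
(0,2)A 1/2 ✓
(0,3)A 1/2 ✓
(0,5)B 0/0 ✓
(1,0)A 3/3 ✓
(1,1)A 2/3 ✓
(1,2)B 2/4 ✓
(1,3)B 1/2 ✓
(2,0)A 3/3 ✓
(2,1)A 3/4 ✓
(2,2)B 1/3 ✗
(2,4)B 0/0 ✓
(3,0)A 2/2 ✓
(3,1)A 4/4 ✓
(3,2)A 2/3 ✓
(4,1)A 2/2 ✓
(4,2)A 2/2 ✓
(4,5)B 0/0 ✓
(5,0)A 0/0 ✓
(5,3)A 1/2 ✓
(5,4)B 0/1 ✗
(6,1)A 1/1 ✓
(6,2)A 2/2 ✓
(6,3)A 2/2 ✓
(6,5)A 0/0 ✓

(2,2), (5,4)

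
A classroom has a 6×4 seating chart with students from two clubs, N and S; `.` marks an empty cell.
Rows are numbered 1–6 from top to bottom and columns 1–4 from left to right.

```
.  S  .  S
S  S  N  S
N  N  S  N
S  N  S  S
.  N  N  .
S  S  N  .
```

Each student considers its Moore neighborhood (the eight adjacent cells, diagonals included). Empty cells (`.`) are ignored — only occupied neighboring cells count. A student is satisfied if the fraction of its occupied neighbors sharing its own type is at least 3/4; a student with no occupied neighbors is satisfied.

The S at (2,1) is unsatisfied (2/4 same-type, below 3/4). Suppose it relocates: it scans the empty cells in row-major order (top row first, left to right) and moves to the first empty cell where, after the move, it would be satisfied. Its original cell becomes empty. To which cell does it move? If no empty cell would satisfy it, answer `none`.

(1,1)

Vacating (2,1). Empty cells in order:
  (1,1): 2/2 same-type → satisfied — stop here.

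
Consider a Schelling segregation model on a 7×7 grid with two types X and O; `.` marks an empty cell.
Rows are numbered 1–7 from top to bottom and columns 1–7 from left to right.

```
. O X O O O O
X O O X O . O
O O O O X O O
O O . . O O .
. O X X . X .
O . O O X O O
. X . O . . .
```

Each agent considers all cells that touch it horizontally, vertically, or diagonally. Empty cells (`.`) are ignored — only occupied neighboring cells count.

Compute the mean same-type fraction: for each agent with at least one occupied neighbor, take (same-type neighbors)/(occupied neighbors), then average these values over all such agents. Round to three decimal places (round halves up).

0.585

Row 1: (1,2)O 2/4 · (1,3)X 1/5 · (1,4)O 3/5 · (1,5)O 3/4 · (1,6)O 4/4 · (1,7)O 2/2
Row 2: (2,1)X 0/4 · (2,2)O 5/7 · (2,3)O 6/8 · (2,4)X 2/8 · (2,5)O 5/7 · (2,7)O 4/4
Row 3: (3,1)O 4/5 · (3,2)O 6/7 · (3,3)O 5/6 · (3,4)O 4/6 · (3,5)X 1/6 · (3,6)O 5/6 · (3,7)O 3/3
Row 4: (4,1)O 4/4 · (4,2)O 5/6 · (4,5)O 3/6 · (4,6)O 3/5
Row 5: (5,2)O 4/5 · (5,3)X 1/5 · (5,4)X 2/5 · (5,6)X 1/5
Row 6: (6,1)O 1/2 · (6,3)O 3/6 · (6,4)O 2/5 · (6,5)X 2/5 · (6,6)O 1/3 · (6,7)O 1/2
Row 7: (7,2)X 0/2 · (7,4)O 2/3
Sum over 35 agents: 2/4 + 1/5 + 3/5 + 3/4 + 4/4 + 2/2 + 0/4 + 5/7 + 6/8 + 2/8 + 5/7 + 4/4 + 4/5 + 6/7 + 5/6 + 4/6 + 1/6 + 5/6 + 3/3 + 4/4 + 5/6 + 3/6 + 3/5 + 4/5 + 1/5 + 2/5 + 1/5 + 1/2 + 3/6 + 2/5 + 2/5 + 1/3 + 1/2 + 0/2 + 2/3 = 8597/420; mean = 8597/420 ÷ 35 = 8597/14700 = 0.584829… → 0.585.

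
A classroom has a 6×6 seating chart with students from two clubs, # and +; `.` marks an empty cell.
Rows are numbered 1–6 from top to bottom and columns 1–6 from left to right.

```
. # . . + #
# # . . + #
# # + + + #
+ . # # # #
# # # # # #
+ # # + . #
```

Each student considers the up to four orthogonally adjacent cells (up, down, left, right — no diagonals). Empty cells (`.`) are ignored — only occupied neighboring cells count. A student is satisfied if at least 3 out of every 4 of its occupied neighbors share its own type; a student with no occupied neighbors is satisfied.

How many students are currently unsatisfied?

(1,2)# 1/1 satisfied
(1,5)+ 1/2 not
(1,6)# 1/2 not
(2,1)# 2/2 satisfied
(2,2)# 3/3 satisfied
(2,5)+ 2/3 not
(2,6)# 2/3 not
(3,1)# 2/3 not
(3,2)# 2/3 not
(3,3)+ 1/3 not
(3,4)+ 2/3 not
(3,5)+ 2/4 not
(3,6)# 2/3 not
(4,1)+ 0/2 not
(4,3)# 2/3 not
(4,4)# 3/4 satisfied
(4,5)# 3/4 satisfied
(4,6)# 3/3 satisfied
(5,1)# 1/3 not
(5,2)# 3/3 satisfied
(5,3)# 4/4 satisfied
(5,4)# 3/4 satisfied
(5,5)# 3/3 satisfied
(5,6)# 3/3 satisfied
(6,1)+ 0/2 not
(6,2)# 2/3 not
(6,3)# 2/3 not
(6,4)+ 0/2 not
(6,6)# 1/1 satisfied
Unsatisfied: (1,5), (1,6), (2,5), (2,6), (3,1), (3,2), (3,3), (3,4), (3,5), (3,6), (4,1), (4,3), (5,1), (6,1), (6,2), (6,3), (6,4) — 17 in total.

17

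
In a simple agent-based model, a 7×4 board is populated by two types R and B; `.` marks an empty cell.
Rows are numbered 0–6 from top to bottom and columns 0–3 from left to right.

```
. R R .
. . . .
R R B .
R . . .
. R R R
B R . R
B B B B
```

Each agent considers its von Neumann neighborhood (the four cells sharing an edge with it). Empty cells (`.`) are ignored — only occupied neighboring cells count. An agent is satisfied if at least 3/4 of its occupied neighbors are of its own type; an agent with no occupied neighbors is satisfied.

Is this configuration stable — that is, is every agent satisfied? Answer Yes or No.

No

(0,1)R 1/1 satisfied
(0,2)R 1/1 satisfied
(2,0)R 2/2 satisfied
(2,1)R 1/2 not
(2,2)B 0/1 not
(3,0)R 1/1 satisfied
(4,1)R 2/2 satisfied
(4,2)R 2/2 satisfied
(4,3)R 2/2 satisfied
(5,0)B 1/2 not
(5,1)R 1/3 not
(5,3)R 1/2 not
(6,0)B 2/2 satisfied
(6,1)B 2/3 not
(6,2)B 2/2 satisfied
(6,3)B 1/2 not
For instance (2,1) has only 1/2 same-type neighbors, below 3/4.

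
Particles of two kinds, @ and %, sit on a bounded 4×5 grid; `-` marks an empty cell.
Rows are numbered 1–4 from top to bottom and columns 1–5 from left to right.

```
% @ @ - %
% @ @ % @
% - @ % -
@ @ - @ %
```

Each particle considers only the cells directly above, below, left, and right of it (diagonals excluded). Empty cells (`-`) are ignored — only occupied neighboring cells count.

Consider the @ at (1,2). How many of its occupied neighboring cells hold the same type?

Occupied neighbors of (1,2): (2,2)=@, (1,1)=%, (1,3)=@.
Same type (@): 2 of 3.

2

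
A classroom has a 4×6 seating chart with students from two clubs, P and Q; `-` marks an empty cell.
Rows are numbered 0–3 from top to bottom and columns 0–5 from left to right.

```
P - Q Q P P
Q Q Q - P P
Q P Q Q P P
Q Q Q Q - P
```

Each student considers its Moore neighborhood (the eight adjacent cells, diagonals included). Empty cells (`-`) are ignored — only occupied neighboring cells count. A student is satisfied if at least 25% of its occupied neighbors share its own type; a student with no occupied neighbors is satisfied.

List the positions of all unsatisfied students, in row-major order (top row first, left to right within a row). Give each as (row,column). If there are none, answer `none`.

(0,0), (2,1)

Row 0: (0,0)P 0/2 ✗ · (0,2)Q 3/3 ✓ · (0,3)Q 2/4 ✓ · (0,4)P 3/4 ✓ · (0,5)P 3/3 ✓
Row 1: (1,0)Q 2/4 ✓ · (1,1)Q 5/7 ✓ · (1,2)Q 5/6 ✓ · (1,4)P 5/7 ✓ · (1,5)P 5/5 ✓
Row 2: (2,0)Q 4/5 ✓ · (2,1)P 0/8 ✗ · (2,2)Q 6/7 ✓ · (2,3)Q 4/6 ✓ · (2,4)P 4/6 ✓ · (2,5)P 4/4 ✓
Row 3: (3,0)Q 2/3 ✓ · (3,1)Q 4/5 ✓ · (3,2)Q 4/5 ✓ · (3,3)Q 3/4 ✓ · (3,5)P 2/2 ✓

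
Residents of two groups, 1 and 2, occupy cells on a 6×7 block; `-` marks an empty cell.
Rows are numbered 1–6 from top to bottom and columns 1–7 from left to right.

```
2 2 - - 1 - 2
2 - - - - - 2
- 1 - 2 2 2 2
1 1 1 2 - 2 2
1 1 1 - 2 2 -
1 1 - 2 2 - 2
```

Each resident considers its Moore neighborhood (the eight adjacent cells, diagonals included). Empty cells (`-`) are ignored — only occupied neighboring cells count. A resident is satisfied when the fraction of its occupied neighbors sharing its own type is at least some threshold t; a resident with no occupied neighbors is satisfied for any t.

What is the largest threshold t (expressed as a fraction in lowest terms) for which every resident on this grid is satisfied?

(1,1)2 2/2
(1,2)2 2/2
(1,5)1 — no occupied neighbors
(1,7)2 1/1
(2,1)2 2/3
(2,7)2 3/3
(3,2)1 3/4
(3,4)2 2/3
(3,5)2 4/4
(3,6)2 5/5
(3,7)2 4/4
(4,1)1 4/4
(4,2)1 6/6
(4,3)1 4/6
(4,4)2 3/5
(4,6)2 6/6
(4,7)2 4/4
(5,1)1 5/5
(5,2)1 7/7
(5,3)1 4/6
(5,5)2 5/5
(5,6)2 5/5
(6,1)1 3/3
(6,2)1 4/4
(6,4)2 2/3
(6,5)2 3/3
(6,7)2 1/1
The smallest same-type fraction is 3/5 at (4,4), which reduces to 3/5. Any threshold above that leaves this resident unsatisfied.

3/5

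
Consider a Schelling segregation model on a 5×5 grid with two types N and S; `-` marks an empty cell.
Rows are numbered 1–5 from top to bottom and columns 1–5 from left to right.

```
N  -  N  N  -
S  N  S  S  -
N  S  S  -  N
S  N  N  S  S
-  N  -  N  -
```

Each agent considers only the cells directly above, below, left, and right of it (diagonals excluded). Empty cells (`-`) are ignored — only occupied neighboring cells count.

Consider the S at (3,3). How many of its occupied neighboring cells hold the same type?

Occupied neighbors of (3,3): (2,3)=S, (4,3)=N, (3,2)=S.
Same type (S): 2 of 3.

2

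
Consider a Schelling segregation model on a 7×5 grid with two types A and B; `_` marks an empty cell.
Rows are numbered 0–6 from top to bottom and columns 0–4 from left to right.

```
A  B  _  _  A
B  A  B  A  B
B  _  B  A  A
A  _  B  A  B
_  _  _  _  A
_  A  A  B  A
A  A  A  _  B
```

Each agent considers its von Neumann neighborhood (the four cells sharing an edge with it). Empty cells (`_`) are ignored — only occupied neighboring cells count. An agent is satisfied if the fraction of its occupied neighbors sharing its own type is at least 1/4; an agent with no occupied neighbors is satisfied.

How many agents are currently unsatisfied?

(0,0)A 0/2 ✗
(0,1)B 0/2 ✗
(0,4)A 0/1 ✗
(1,0)B 1/3 ✓
(1,1)A 0/3 ✗
(1,2)B 1/3 ✓
(1,3)A 1/3 ✓
(1,4)B 0/3 ✗
(2,0)B 1/2 ✓
(2,2)B 2/3 ✓
(2,3)A 3/4 ✓
(2,4)A 1/3 ✓
(3,0)A 0/1 ✗
(3,2)B 1/2 ✓
(3,3)A 1/3 ✓
(3,4)B 0/3 ✗
(4,4)A 1/2 ✓
(5,1)A 2/2 ✓
(5,2)A 2/3 ✓
(5,3)B 0/2 ✗
(5,4)A 1/3 ✓
(6,0)A 1/1 ✓
(6,1)A 3/3 ✓
(6,2)A 2/2 ✓
(6,4)B 0/1 ✗
Unsatisfied: (0,0), (0,1), (0,4), (1,1), (1,4), (3,0), (3,4), (5,3), (6,4) — 9 in total.

9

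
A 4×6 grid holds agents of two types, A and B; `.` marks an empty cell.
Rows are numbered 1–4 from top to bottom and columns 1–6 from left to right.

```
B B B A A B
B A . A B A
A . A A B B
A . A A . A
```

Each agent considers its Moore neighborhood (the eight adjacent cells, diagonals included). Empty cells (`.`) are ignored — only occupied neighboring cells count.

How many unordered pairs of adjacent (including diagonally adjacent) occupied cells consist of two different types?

21

Scan each occupied cell's neighbors to the right and below (and the two forward diagonals) so each pair is counted once.
From row 1: 9 unlike of 18 pairs (running 9/18).
From row 2: 8 unlike of 14 pairs (running 17/32).
From row 3: 4 unlike of 11 pairs (running 21/43).
From row 4: 0 unlike of 1 pairs (running 21/44).
Total adjacent occupied pairs: 44; unlike-type pairs: 21.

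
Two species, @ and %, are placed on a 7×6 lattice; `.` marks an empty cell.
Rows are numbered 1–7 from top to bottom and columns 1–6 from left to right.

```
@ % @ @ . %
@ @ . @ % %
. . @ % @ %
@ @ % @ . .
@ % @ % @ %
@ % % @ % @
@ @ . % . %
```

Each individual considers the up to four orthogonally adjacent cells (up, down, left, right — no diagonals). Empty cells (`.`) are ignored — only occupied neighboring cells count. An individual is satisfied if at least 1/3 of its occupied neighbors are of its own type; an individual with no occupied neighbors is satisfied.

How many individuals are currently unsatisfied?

Row 1: (1,1)@ 1/2 satisfied · (1,2)% 0/3 not · (1,3)@ 1/2 satisfied · (1,4)@ 2/2 satisfied · (1,6)% 1/1 satisfied
Row 2: (2,1)@ 2/2 satisfied · (2,2)@ 1/2 satisfied · (2,4)@ 1/3 satisfied · (2,5)% 1/3 satisfied · (2,6)% 3/3 satisfied
Row 3: (3,3)@ 0/2 not · (3,4)% 0/4 not · (3,5)@ 0/3 not · (3,6)% 1/2 satisfied
Row 4: (4,1)@ 2/2 satisfied · (4,2)@ 1/3 satisfied · (4,3)% 0/4 not · (4,4)@ 0/3 not
Row 5: (5,1)@ 2/3 satisfied · (5,2)% 1/4 not · (5,3)@ 0/4 not · (5,4)% 0/4 not · (5,5)@ 0/3 not · (5,6)% 0/2 not
Row 6: (6,1)@ 2/3 satisfied · (6,2)% 2/4 satisfied · (6,3)% 1/3 satisfied · (6,4)@ 0/4 not · (6,5)% 0/3 not · (6,6)@ 0/3 not
Row 7: (7,1)@ 2/2 satisfied · (7,2)@ 1/2 satisfied · (7,4)% 0/1 not · (7,6)% 0/1 not
Unsatisfied: (1,2), (3,3), (3,4), (3,5), (4,3), (4,4), (5,2), (5,3), (5,4), (5,5), (5,6), (6,4), (6,5), (6,6), (7,4), (7,6) — 16 in total.

16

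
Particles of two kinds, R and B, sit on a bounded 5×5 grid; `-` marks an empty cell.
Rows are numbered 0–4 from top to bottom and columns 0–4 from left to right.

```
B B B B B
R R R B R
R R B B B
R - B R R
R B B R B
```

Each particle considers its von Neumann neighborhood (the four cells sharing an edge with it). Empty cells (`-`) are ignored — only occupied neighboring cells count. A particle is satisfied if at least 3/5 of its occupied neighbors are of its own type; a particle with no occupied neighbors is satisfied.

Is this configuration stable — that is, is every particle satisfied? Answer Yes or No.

Row 0: (0,0)B 1/2 not · (0,1)B 2/3 satisfied · (0,2)B 2/3 satisfied · (0,3)B 3/3 satisfied · (0,4)B 1/2 not
Row 1: (1,0)R 2/3 satisfied · (1,1)R 3/4 satisfied · (1,2)R 1/4 not · (1,3)B 2/4 not · (1,4)R 0/3 not
Row 2: (2,0)R 3/3 satisfied · (2,1)R 2/3 satisfied · (2,2)B 2/4 not · (2,3)B 3/4 satisfied · (2,4)B 1/3 not
Row 3: (3,0)R 2/2 satisfied · (3,2)B 2/3 satisfied · (3,3)R 2/4 not · (3,4)R 1/3 not
Row 4: (4,0)R 1/2 not · (4,1)B 1/2 not · (4,2)B 2/3 satisfied · (4,3)R 1/3 not · (4,4)B 0/2 not
For instance (0,0) has only 1/2 same-type neighbors, below 3/5.

No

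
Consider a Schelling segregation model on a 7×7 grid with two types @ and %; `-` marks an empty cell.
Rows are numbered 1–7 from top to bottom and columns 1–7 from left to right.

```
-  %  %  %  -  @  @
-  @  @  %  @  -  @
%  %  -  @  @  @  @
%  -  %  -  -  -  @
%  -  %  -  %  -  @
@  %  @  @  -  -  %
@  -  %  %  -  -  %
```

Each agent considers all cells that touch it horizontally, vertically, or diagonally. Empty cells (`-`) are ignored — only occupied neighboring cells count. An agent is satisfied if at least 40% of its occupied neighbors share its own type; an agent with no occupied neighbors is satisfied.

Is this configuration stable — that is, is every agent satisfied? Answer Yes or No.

No

(1,2)% 1/3 ✗
(1,3)% 3/5 ✓
(1,4)% 2/4 ✓
(1,6)@ 3/3 ✓
(1,7)@ 2/2 ✓
(2,2)@ 1/5 ✗
(2,3)@ 2/7 ✗
(2,4)% 2/6 ✗
(2,5)@ 4/6 ✓
(2,7)@ 4/4 ✓
(3,1)% 2/3 ✓
(3,2)% 3/5 ✓
(3,4)@ 3/5 ✓
(3,5)@ 3/4 ✓
(3,6)@ 5/5 ✓
(3,7)@ 3/3 ✓
(4,1)% 3/3 ✓
(4,3)% 2/3 ✓
(4,7)@ 3/3 ✓
(5,1)% 2/3 ✓
(5,3)% 2/4 ✓
(5,5)% 0/1 ✗
(5,7)@ 1/2 ✓
(6,1)@ 1/3 ✗
(6,2)% 3/6 ✓
(6,3)@ 1/5 ✗
(6,4)@ 1/5 ✗
(6,7)% 1/2 ✓
(7,1)@ 1/2 ✓
(7,3)% 2/4 ✓
(7,4)% 1/3 ✗
(7,7)% 1/1 ✓
For instance (1,2) has only 1/3 same-type neighbors, below 2/5.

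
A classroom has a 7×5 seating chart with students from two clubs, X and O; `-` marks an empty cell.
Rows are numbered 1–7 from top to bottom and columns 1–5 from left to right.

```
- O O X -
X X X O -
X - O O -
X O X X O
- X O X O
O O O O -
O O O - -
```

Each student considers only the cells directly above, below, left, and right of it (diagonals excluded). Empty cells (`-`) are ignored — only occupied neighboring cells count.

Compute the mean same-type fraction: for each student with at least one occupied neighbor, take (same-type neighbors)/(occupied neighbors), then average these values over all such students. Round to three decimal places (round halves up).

Row 1: (1,2)O 1/2 · (1,3)O 1/3 · (1,4)X 0/2
Row 2: (2,1)X 2/2 · (2,2)X 2/3 · (2,3)X 1/4 · (2,4)O 1/3
Row 3: (3,1)X 2/2 · (3,3)O 1/3 · (3,4)O 2/3
Row 4: (4,1)X 1/2 · (4,2)O 0/3 · (4,3)X 1/4 · (4,4)X 2/4 · (4,5)O 1/2
Row 5: (5,2)X 0/3 · (5,3)O 1/4 · (5,4)X 1/4 · (5,5)O 1/2
Row 6: (6,1)O 2/2 · (6,2)O 3/4 · (6,3)O 4/4 · (6,4)O 1/2
Row 7: (7,1)O 2/2 · (7,2)O 3/3 · (7,3)O 2/2
Sum over 26 students: 1/2 + 1/3 + 0/2 + 2/2 + 2/3 + 1/4 + 1/3 + 2/2 + 1/3 + 2/3 + 1/2 + 0/3 + 1/4 + 2/4 + 1/2 + 0/3 + 1/4 + 1/4 + 1/2 + 2/2 + 3/4 + 4/4 + 1/2 + 2/2 + 3/3 + 2/2 = 169/12; mean = 169/12 ÷ 26 = 13/24 = 0.541666… → 0.542.

0.542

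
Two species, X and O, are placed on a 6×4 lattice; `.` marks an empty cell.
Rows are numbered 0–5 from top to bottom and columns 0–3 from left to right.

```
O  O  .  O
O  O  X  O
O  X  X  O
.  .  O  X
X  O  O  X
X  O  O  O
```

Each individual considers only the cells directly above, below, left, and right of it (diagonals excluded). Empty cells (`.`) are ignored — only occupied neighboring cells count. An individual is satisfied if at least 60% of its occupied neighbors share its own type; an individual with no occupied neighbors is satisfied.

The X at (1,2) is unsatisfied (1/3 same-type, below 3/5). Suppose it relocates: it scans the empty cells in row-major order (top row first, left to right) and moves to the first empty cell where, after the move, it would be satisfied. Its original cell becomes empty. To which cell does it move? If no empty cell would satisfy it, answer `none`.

none

Vacating (1,2). Empty cells in order:
  (0,2): 0/2 same-type → still unsatisfied.
  (3,0): 1/2 same-type → still unsatisfied.
  (3,1): 1/3 same-type → still unsatisfied.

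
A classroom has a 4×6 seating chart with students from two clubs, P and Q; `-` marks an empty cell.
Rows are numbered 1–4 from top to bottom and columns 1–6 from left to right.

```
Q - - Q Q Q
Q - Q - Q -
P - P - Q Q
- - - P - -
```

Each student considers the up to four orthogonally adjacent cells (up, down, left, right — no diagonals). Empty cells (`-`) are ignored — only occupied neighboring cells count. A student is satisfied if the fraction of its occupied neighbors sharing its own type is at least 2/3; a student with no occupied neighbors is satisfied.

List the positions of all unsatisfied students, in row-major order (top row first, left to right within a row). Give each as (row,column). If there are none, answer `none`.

(2,1), (2,3), (3,1), (3,3)

(1,1)Q 1/1 ✓
(1,4)Q 1/1 ✓
(1,5)Q 3/3 ✓
(1,6)Q 1/1 ✓
(2,1)Q 1/2 ✗
(2,3)Q 0/1 ✗
(2,5)Q 2/2 ✓
(3,1)P 0/1 ✗
(3,3)P 0/1 ✗
(3,5)Q 2/2 ✓
(3,6)Q 1/1 ✓
(4,4)P 0/0 ✓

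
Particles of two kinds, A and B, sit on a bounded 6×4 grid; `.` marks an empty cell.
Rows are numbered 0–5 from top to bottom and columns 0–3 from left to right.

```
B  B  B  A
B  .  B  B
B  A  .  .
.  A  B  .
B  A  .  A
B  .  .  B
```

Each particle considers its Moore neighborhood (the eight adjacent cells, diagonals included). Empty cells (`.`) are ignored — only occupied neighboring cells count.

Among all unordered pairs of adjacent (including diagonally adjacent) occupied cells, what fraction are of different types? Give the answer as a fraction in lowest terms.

Scan each occupied cell's neighbors to the right and below (and the two forward diagonals) so each pair is counted once.
From row 0: 3 unlike of 10 pairs (running 3/10).
From row 1: 2 unlike of 4 pairs (running 5/14).
From row 2: 3 unlike of 4 pairs (running 8/18).
From row 3: 4 unlike of 5 pairs (running 12/23).
From row 4: 3 unlike of 4 pairs (running 15/27).
Total adjacent occupied pairs: 27; unlike-type pairs: 15.
15/27 reduces to 5/9.

5/9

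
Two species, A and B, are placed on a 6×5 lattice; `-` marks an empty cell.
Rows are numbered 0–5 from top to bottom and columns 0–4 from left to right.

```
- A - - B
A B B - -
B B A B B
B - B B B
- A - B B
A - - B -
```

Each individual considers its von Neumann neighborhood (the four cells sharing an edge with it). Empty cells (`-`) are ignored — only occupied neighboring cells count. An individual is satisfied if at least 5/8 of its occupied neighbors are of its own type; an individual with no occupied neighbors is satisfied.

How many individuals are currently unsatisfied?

(0,1)A 0/1 unhappy
(0,4)B 0/0 ok
(1,0)A 0/2 unhappy
(1,1)B 2/4 unhappy
(1,2)B 1/2 unhappy
(2,0)B 2/3 ok
(2,1)B 2/3 ok
(2,2)A 0/4 unhappy
(2,3)B 2/3 ok
(2,4)B 2/2 ok
(3,0)B 1/1 ok
(3,2)B 1/2 unhappy
(3,3)B 4/4 ok
(3,4)B 3/3 ok
(4,1)A 0/0 ok
(4,3)B 3/3 ok
(4,4)B 2/2 ok
(5,0)A 0/0 ok
(5,3)B 1/1 ok
Unsatisfied: (0,1), (1,0), (1,1), (1,2), (2,2), (3,2) — 6 in total.

6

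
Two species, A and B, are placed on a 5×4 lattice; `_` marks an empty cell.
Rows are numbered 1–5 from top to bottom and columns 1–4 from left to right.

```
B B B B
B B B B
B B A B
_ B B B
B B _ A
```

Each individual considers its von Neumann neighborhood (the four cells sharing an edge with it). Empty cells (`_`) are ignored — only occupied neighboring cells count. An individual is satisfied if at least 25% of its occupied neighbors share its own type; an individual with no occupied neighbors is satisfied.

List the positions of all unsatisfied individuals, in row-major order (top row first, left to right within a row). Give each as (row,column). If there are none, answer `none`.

(3,3), (5,4)

(1,1)B 2/2 ok
(1,2)B 3/3 ok
(1,3)B 3/3 ok
(1,4)B 2/2 ok
(2,1)B 3/3 ok
(2,2)B 4/4 ok
(2,3)B 3/4 ok
(2,4)B 3/3 ok
(3,1)B 2/2 ok
(3,2)B 3/4 ok
(3,3)A 0/4 unhappy
(3,4)B 2/3 ok
(4,2)B 3/3 ok
(4,3)B 2/3 ok
(4,4)B 2/3 ok
(5,1)B 1/1 ok
(5,2)B 2/2 ok
(5,4)A 0/1 unhappy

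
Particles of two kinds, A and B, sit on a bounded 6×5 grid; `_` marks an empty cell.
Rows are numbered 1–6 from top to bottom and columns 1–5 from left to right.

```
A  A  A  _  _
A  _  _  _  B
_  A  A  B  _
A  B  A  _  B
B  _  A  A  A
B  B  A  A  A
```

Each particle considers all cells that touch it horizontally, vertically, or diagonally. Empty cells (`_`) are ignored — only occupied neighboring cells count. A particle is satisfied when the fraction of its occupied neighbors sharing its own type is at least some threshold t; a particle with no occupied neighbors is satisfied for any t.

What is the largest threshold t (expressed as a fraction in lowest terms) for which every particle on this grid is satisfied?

1/6

Row 1: (1,1)A 2/2 · (1,2)A 3/3 · (1,3)A 1/1
Row 2: (2,1)A 3/3 · (2,5)B 1/1
Row 3: (3,2)A 4/5 · (3,3)A 2/4 · (3,4)B 2/4
Row 4: (4,1)A 1/3 · (4,2)B 1/6 · (4,3)A 4/6 · (4,5)B 1/3
Row 5: (5,1)B 3/4 · (5,3)A 4/6 · (5,4)A 6/7 · (5,5)A 3/4
Row 6: (6,1)B 2/2 · (6,2)B 2/4 · (6,3)A 3/4 · (6,4)A 5/5 · (6,5)A 3/3
The smallest same-type fraction is 1/6 at (4,2), which reduces to 1/6. Any threshold above that leaves this particle unsatisfied.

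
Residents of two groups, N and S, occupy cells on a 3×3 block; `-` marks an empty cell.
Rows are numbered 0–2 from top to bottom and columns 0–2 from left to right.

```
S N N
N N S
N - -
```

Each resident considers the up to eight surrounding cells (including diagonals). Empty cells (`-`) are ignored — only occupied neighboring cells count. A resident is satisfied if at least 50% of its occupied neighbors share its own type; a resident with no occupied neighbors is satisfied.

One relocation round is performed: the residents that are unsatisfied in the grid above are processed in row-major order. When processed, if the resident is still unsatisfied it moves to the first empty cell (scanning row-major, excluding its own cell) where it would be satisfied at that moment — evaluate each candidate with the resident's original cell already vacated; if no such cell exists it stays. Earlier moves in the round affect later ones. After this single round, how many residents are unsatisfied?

1

Initially unsatisfied (in order): (0,0), (1,2).
  (0,0) → (2,2).
  (1,2): no empty cell satisfies it; stays.
Resulting grid:
- N N
N N S
N - S
Unsatisfied now: (1,2).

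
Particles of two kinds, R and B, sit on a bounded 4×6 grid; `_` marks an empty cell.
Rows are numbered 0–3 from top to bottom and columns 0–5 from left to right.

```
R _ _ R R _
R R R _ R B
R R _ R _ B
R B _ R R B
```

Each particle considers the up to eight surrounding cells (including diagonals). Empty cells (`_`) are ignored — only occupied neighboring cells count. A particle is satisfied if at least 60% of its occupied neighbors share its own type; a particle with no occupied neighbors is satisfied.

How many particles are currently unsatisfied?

(0,0)R 2/2 ✓
(0,3)R 3/3 ✓
(0,4)R 2/3 ✓
(1,0)R 4/4 ✓
(1,1)R 5/5 ✓
(1,2)R 4/4 ✓
(1,4)R 3/5 ✓
(1,5)B 1/3 ✗
(2,0)R 4/5 ✓
(2,1)R 5/6 ✓
(2,3)R 4/4 ✓
(2,5)B 2/4 ✗
(3,0)R 2/3 ✓
(3,1)B 0/3 ✗
(3,3)R 2/2 ✓
(3,4)R 2/4 ✗
(3,5)B 1/2 ✗
Unsatisfied: (1,5), (2,5), (3,1), (3,4), (3,5) — 5 in total.

5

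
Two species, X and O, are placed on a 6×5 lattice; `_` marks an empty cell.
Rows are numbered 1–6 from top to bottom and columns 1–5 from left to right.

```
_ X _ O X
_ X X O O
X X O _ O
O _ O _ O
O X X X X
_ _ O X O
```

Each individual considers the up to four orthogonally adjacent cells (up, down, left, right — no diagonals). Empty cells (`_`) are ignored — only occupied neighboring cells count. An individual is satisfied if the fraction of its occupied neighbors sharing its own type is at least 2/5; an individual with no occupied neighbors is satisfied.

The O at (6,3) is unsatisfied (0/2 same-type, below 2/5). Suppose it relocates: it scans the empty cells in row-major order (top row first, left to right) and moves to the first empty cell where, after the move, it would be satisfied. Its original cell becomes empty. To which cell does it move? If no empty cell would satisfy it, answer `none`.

Vacating (6,3). Empty cells in order:
  (1,1): 0/1 same-type → still unsatisfied.
  (1,3): 1/3 same-type → still unsatisfied.
  (2,1): 0/2 same-type → still unsatisfied.
  (3,4): 3/3 same-type → satisfied — stop here.

(3,4)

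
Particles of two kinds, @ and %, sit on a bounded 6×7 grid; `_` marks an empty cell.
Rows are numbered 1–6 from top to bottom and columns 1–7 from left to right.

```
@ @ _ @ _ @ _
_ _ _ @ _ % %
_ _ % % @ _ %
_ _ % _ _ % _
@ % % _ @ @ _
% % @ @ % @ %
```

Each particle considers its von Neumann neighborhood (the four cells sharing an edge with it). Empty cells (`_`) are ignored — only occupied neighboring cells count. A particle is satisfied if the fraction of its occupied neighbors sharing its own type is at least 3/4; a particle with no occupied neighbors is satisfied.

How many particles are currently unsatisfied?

18

(1,1)@ 1/1 satisfied
(1,2)@ 1/1 satisfied
(1,4)@ 1/1 satisfied
(1,6)@ 0/1 not
(2,4)@ 1/2 not
(2,6)% 1/2 not
(2,7)% 2/2 satisfied
(3,3)% 2/2 satisfied
(3,4)% 1/3 not
(3,5)@ 0/1 not
(3,7)% 1/1 satisfied
(4,3)% 2/2 satisfied
(4,6)% 0/1 not
(5,1)@ 0/2 not
(5,2)% 2/3 not
(5,3)% 2/3 not
(5,5)@ 1/2 not
(5,6)@ 2/3 not
(6,1)% 1/2 not
(6,2)% 2/3 not
(6,3)@ 1/3 not
(6,4)@ 1/2 not
(6,5)% 0/3 not
(6,6)@ 1/3 not
(6,7)% 0/1 not
Unsatisfied: (1,6), (2,4), (2,6), (3,4), (3,5), (4,6), (5,1), (5,2), (5,3), (5,5), (5,6), (6,1), (6,2), (6,3), (6,4), (6,5), (6,6), (6,7) — 18 in total.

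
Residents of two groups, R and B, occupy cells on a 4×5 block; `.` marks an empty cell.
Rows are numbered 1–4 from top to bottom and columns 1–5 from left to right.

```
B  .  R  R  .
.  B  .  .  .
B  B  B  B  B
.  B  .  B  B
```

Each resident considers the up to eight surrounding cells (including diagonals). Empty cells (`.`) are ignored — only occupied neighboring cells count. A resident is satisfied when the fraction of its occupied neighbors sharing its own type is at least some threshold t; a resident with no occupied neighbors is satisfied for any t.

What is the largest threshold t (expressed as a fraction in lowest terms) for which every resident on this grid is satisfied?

1/2

(1,1)B 1/1
(1,3)R 1/2
(1,4)R 1/1
(2,2)B 4/5
(3,1)B 3/3
(3,2)B 4/4
(3,3)B 5/5
(3,4)B 4/4
(3,5)B 3/3
(4,2)B 3/3
(4,4)B 4/4
(4,5)B 3/3
The smallest same-type fraction is 1/2 at (1,3), which reduces to 1/2. Any threshold above that leaves this resident unsatisfied.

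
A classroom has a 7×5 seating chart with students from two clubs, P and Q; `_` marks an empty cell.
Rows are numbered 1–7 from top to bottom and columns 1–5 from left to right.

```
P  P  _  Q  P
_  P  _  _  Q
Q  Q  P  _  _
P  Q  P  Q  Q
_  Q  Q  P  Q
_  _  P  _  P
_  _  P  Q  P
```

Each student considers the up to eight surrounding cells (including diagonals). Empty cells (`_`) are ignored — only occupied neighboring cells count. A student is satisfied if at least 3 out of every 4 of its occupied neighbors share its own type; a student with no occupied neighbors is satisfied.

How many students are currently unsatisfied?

21

Row 1: (1,1)P 2/2 ✓ · (1,2)P 2/2 ✓ · (1,4)Q 1/2 ✗ · (1,5)P 0/2 ✗
Row 2: (2,2)P 3/5 ✗ · (2,5)Q 1/2 ✗
Row 3: (3,1)Q 2/4 ✗ · (3,2)Q 2/6 ✗ · (3,3)P 2/5 ✗
Row 4: (4,1)P 0/4 ✗ · (4,2)Q 4/7 ✗ · (4,3)P 2/7 ✗ · (4,4)Q 3/6 ✗ · (4,5)Q 2/3 ✗
Row 5: (5,2)Q 2/5 ✗ · (5,3)Q 3/6 ✗ · (5,4)P 3/7 ✗ · (5,5)Q 2/4 ✗
Row 6: (6,3)P 2/5 ✗ · (6,5)P 2/4 ✗
Row 7: (7,3)P 1/2 ✗ · (7,4)Q 0/4 ✗ · (7,5)P 1/2 ✗
Unsatisfied: (1,4), (1,5), (2,2), (2,5), (3,1), (3,2), (3,3), (4,1), (4,2), (4,3), (4,4), (4,5), (5,2), (5,3), (5,4), (5,5), (6,3), (6,5), (7,3), (7,4), (7,5) — 21 in total.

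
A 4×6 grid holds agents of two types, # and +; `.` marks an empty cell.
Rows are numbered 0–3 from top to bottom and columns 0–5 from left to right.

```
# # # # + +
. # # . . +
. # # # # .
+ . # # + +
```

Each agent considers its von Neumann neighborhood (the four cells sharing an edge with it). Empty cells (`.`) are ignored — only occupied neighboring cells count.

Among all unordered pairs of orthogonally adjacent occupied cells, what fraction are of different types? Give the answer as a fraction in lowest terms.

Scan each occupied cell's neighbors to the right and below so each pair is counted once.
Row 0: #(0,0)–#(0,1)= #(0,1)–#(0,2)= #(0,1)–#(1,1)= #(0,2)–#(0,3)= #(0,2)–#(1,2)= #(0,3)–+(0,4)≠ +(0,4)–+(0,5)= +(0,5)–+(1,5)=  → 1/8 unlike.
Row 1: #(1,1)–#(1,2)= #(1,1)–#(2,1)= #(1,2)–#(2,2)=  → 0/3 unlike.
Row 2: #(2,1)–#(2,2)= #(2,2)–#(2,3)= #(2,2)–#(3,2)= #(2,3)–#(2,4)= #(2,3)–#(3,3)= #(2,4)–+(3,4)≠  → 1/6 unlike.
Row 3: #(3,2)–#(3,3)= #(3,3)–+(3,4)≠ +(3,4)–+(3,5)=  → 1/3 unlike.
Total adjacent occupied pairs: 20; unlike-type pairs: 3.
3/20 is already in lowest terms.

3/20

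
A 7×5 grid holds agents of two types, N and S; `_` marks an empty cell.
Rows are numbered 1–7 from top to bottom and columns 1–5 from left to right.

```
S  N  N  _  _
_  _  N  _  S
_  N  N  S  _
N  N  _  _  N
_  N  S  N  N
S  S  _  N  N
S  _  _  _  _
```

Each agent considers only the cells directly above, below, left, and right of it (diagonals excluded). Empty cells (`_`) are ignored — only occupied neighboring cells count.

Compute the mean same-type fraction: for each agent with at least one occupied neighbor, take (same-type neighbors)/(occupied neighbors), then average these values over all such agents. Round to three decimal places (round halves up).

0.719

Row 1: (1,1)S 0/1 · (1,2)N 1/2 · (1,3)N 2/2
Row 2: (2,3)N 2/2 · (2,5)S — no occupied neighbors
Row 3: (3,2)N 2/2 · (3,3)N 2/3 · (3,4)S 0/1
Row 4: (4,1)N 1/1 · (4,2)N 3/3 · (4,5)N 1/1
Row 5: (5,2)N 1/3 · (5,3)S 0/2 · (5,4)N 2/3 · (5,5)N 3/3
Row 6: (6,1)S 2/2 · (6,2)S 1/2 · (6,4)N 2/2 · (6,5)N 2/2
Row 7: (7,1)S 1/1
Sum over 19 agents: 0/1 + 1/2 + 2/2 + 2/2 + 2/2 + 2/3 + 0/1 + 1/1 + 3/3 + 1/1 + 1/3 + 0/2 + 2/3 + 3/3 + 2/2 + 1/2 + 2/2 + 2/2 + 1/1 = 41/3; mean = 41/3 ÷ 19 = 41/57 = 0.719298… → 0.719.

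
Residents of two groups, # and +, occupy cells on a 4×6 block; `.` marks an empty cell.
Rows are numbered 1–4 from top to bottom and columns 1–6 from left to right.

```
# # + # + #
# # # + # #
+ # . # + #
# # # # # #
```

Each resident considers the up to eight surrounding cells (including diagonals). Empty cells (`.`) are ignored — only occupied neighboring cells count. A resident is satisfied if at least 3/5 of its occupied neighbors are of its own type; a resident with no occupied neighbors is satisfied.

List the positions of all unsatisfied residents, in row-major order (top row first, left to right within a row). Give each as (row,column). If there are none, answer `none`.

(1,3), (1,4), (1,5), (2,4), (3,1), (3,5)

(1,1)# 3/3 ok
(1,2)# 4/5 ok
(1,3)+ 1/5 unhappy
(1,4)# 2/5 unhappy
(1,5)+ 1/5 unhappy
(1,6)# 2/3 ok
(2,1)# 4/5 ok
(2,2)# 5/7 ok
(2,3)# 5/7 ok
(2,4)+ 3/7 unhappy
(2,5)# 5/8 ok
(2,6)# 3/5 ok
(3,1)+ 0/5 unhappy
(3,2)# 6/7 ok
(3,4)# 5/7 ok
(3,5)+ 1/8 unhappy
(3,6)# 4/5 ok
(4,1)# 2/3 ok
(4,2)# 3/4 ok
(4,3)# 4/4 ok
(4,4)# 3/4 ok
(4,5)# 4/5 ok
(4,6)# 2/3 ok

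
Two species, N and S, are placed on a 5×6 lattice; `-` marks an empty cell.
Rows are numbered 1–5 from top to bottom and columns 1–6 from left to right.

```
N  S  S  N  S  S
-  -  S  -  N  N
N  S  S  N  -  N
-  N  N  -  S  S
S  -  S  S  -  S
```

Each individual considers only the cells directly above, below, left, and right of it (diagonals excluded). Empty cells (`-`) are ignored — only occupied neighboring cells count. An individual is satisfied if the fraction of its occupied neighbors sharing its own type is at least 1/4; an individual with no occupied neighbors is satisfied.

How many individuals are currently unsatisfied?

4

(1,1)N 0/1 not
(1,2)S 1/2 satisfied
(1,3)S 2/3 satisfied
(1,4)N 0/2 not
(1,5)S 1/3 satisfied
(1,6)S 1/2 satisfied
(2,3)S 2/2 satisfied
(2,5)N 1/2 satisfied
(2,6)N 2/3 satisfied
(3,1)N 0/1 not
(3,2)S 1/3 satisfied
(3,3)S 2/4 satisfied
(3,4)N 0/1 not
(3,6)N 1/2 satisfied
(4,2)N 1/2 satisfied
(4,3)N 1/3 satisfied
(4,5)S 1/1 satisfied
(4,6)S 2/3 satisfied
(5,1)S 0/0 satisfied
(5,3)S 1/2 satisfied
(5,4)S 1/1 satisfied
(5,6)S 1/1 satisfied
Unsatisfied: (1,1), (1,4), (3,1), (3,4) — 4 in total.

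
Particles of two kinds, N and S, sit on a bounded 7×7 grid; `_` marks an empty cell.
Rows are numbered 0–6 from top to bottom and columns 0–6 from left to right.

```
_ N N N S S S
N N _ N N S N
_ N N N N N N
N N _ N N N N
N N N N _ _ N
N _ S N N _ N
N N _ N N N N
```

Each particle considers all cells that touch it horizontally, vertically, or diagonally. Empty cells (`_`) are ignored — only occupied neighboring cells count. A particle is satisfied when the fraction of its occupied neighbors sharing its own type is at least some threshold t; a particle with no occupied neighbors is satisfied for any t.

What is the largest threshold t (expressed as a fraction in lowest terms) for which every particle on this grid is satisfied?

Row 0: (0,1)N 3/3 · (0,2)N 4/4 · (0,3)N 3/4 · (0,4)S 2/5 · (0,5)S 3/5 · (0,6)S 2/3
Row 1: (1,0)N 3/3 · (1,1)N 5/5 · (1,3)N 6/7 · (1,4)N 5/8 · (1,5)S 3/8 · (1,6)N 2/5
Row 2: (2,1)N 5/5 · (2,2)N 6/6 · (2,3)N 6/6 · (2,4)N 7/8 · (2,5)N 7/8 · (2,6)N 4/5
Row 3: (3,0)N 4/4 · (3,1)N 6/6 · (3,3)N 6/6 · (3,4)N 6/6 · (3,5)N 6/6 · (3,6)N 4/4
Row 4: (4,0)N 4/4 · (4,1)N 5/6 · (4,2)N 5/6 · (4,3)N 5/6 · (4,6)N 3/3
Row 5: (5,0)N 4/4 · (5,2)S 0/6 · (5,3)N 5/6 · (5,4)N 5/5 · (5,6)N 3/3
Row 6: (6,0)N 2/2 · (6,1)N 2/3 · (6,3)N 3/4 · (6,4)N 4/4 · (6,5)N 4/4 · (6,6)N 2/2
The smallest same-type fraction is 0/6 at (5,2), which reduces to 0/1. Any threshold above that leaves this particle unsatisfied.

0/1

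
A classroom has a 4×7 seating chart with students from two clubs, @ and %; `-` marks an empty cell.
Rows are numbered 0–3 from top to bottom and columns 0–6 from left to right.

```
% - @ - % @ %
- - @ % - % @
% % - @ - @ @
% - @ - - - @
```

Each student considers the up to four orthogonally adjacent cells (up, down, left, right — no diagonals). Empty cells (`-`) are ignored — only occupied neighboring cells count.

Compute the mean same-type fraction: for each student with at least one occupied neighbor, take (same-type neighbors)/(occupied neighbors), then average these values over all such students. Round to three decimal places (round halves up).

Row 0: (0,0)% — no occupied neighbors · (0,2)@ 1/1 · (0,4)% 0/1 · (0,5)@ 0/3 · (0,6)% 0/2
Row 1: (1,2)@ 1/2 · (1,3)% 0/2 · (1,5)% 0/3 · (1,6)@ 1/3
Row 2: (2,0)% 2/2 · (2,1)% 1/1 · (2,3)@ 0/1 · (2,5)@ 1/2 · (2,6)@ 3/3
Row 3: (3,0)% 1/1 · (3,2)@ — no occupied neighbors · (3,6)@ 1/1
Sum over 15 students: 1/1 + 0/1 + 0/3 + 0/2 + 1/2 + 0/2 + 0/3 + 1/3 + 2/2 + 1/1 + 0/1 + 1/2 + 3/3 + 1/1 + 1/1 = 22/3; mean = 22/3 ÷ 15 = 22/45 = 0.488888… → 0.489.

0.489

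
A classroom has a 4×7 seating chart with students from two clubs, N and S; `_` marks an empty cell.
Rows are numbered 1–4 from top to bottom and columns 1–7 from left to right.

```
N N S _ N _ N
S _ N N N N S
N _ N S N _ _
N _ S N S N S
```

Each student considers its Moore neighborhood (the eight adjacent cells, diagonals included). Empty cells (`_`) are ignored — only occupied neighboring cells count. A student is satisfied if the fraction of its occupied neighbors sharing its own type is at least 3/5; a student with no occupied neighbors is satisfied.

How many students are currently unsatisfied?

(1,1)N 1/2 not
(1,2)N 2/4 not
(1,3)S 0/3 not
(1,5)N 3/3 satisfied
(1,7)N 1/2 not
(2,1)S 0/3 not
(2,3)N 3/5 satisfied
(2,4)N 5/7 satisfied
(2,5)N 4/5 satisfied
(2,6)N 4/5 satisfied
(2,7)S 0/2 not
(3,1)N 1/2 not
(3,3)N 3/5 satisfied
(3,4)S 2/8 not
(3,5)N 5/7 satisfied
(4,1)N 1/1 satisfied
(4,3)S 1/3 not
(4,4)N 2/5 not
(4,5)S 1/4 not
(4,6)N 1/3 not
(4,7)S 0/1 not
Unsatisfied: (1,1), (1,2), (1,3), (1,7), (2,1), (2,7), (3,1), (3,4), (4,3), (4,4), (4,5), (4,6), (4,7) — 13 in total.

13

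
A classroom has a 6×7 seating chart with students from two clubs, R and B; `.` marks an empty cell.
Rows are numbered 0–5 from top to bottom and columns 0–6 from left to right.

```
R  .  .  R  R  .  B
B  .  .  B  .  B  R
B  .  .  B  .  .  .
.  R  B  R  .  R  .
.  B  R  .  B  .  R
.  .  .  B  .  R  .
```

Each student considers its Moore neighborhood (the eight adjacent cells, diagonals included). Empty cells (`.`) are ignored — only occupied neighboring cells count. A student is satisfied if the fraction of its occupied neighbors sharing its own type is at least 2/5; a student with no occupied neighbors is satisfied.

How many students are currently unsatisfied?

9

Row 0: (0,0)R 0/1 unhappy · (0,3)R 1/2 ok · (0,4)R 1/3 unhappy · (0,6)B 1/2 ok
Row 1: (1,0)B 1/2 ok · (1,3)B 1/3 unhappy · (1,5)B 1/3 unhappy · (1,6)R 0/2 unhappy
Row 2: (2,0)B 1/2 ok · (2,3)B 2/3 ok
Row 3: (3,1)R 1/4 unhappy · (3,2)B 2/5 ok · (3,3)R 1/4 unhappy · (3,5)R 1/2 ok
Row 4: (4,1)B 1/3 unhappy · (4,2)R 2/5 ok · (4,4)B 1/4 unhappy · (4,6)R 2/2 ok
Row 5: (5,3)B 1/2 ok · (5,5)R 1/2 ok
Unsatisfied: (0,0), (0,4), (1,3), (1,5), (1,6), (3,1), (3,3), (4,1), (4,4) — 9 in total.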